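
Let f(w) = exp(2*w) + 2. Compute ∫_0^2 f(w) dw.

An antiderivative is F(w) = exp(2*w)/2 + 2*w.
Then F(2) - F(0) = (4 + exp(4)/2) - (1/2) = 7/2 + exp(4)/2.

7/2 + exp(4)/2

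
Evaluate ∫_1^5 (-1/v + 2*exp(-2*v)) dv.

An antiderivative is F(v) = -log(v) - exp(-2*v).
Then F(5) - F(1) = (-log(5) - exp(-10)) - (-exp(-2)) = -log(5) - exp(-10) + exp(-2).

-log(5) - exp(-10) + exp(-2)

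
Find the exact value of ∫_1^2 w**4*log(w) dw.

Integrate by parts once (u = ln w, dv = w**4 dw).
An antiderivative is F(w) = w**5*(5*log(w) - 1)/25.
Then F(2) - F(1) = (-32/25 + 32*log(2)/5) - (-1/25) = -31/25 + 32*log(2)/5.

-31/25 + 32*log(2)/5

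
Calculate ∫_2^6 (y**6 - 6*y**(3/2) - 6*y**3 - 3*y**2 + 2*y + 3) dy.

-432*sqrt(6)/5 + 48*sqrt(2)/5 + 265220/7

By the power rule, an antiderivative is F(y) = y**7/7 - 12*y**(5/2)/5 - 3*y**4/2 - y**3 + y**2 + 3*y.
Then F(6) - F(2) = (265194/7 - 432*sqrt(6)/5) - (-48*sqrt(2)/5 - 26/7) = -432*sqrt(6)/5 + 48*sqrt(2)/5 + 265220/7.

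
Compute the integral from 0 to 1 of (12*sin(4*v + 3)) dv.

3*cos(3) - 3*cos(7)

Let u = 4*v + 3, so du = 4 dv. When v = 0, u = 3; when v = 1, u = 7.
The integral becomes 3·∫ sin(u) du from 3 to 7, with antiderivative -3*cos(u).
Back in v: F(v) = -3*cos(4*v + 3).
Then F(1) - F(0) = (-3*cos(7)) - (-3*cos(3)) = 3*cos(3) - 3*cos(7).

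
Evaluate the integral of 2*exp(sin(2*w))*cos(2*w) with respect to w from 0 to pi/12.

Let u = sin(2*w), so du = 2*cos(2*w) dw. When w = 0, u = 0; when w = pi/12, u = 1/2.
The integral becomes ∫ exp(u) du from 0 to 1/2, with antiderivative exp(u).
Back in w: F(w) = exp(sin(2*w)).
Then F(pi/12) - F(0) = (exp(1/2)) - (1) = -1 + exp(1/2).

-1 + exp(1/2)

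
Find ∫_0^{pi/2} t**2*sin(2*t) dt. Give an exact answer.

-1/2 + pi**2/8

Integrate by parts twice (u = t^2, dv = sin(2*t) dt).
An antiderivative is F(t) = -t**2*cos(2*t)/2 + t*sin(2*t)/2 + cos(2*t)/4.
Then F(pi/2) - F(0) = (-1/4 + pi**2/8) - (1/4) = -1/2 + pi**2/8.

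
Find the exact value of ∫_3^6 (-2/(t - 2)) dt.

An antiderivative is F(t) = -2*log(t - 2).
Then F(6) - F(3) = (-log(16)) - (0) = -log(16).

-log(16)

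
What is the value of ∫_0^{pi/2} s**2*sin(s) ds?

-2 + pi

Integrate by parts twice (u = s^2, dv = sin(s) ds).
An antiderivative is F(s) = -s**2*cos(s) + 2*s*sin(s) + 2*cos(s).
Then F(pi/2) - F(0) = (pi) - (2) = -2 + pi.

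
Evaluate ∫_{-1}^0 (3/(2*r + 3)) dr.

3*log(3)/2

An antiderivative is F(r) = 3*log(2*r + 3)/2.
Then F(0) - F(-1) = (3*log(3)/2) - (0) = 3*log(3)/2.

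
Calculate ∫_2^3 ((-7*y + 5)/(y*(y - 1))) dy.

-5*log(3) + 3*log(2)

Factor the denominator: y**2 - y = y(y - 1).
Partial fractions: (-7*y + 5)/(y*(y - 1)) = -5/y - 2/(y - 1).
An antiderivative is F(y) = -5*log(y) - 2*log(y - 1).
Then F(3) - F(2) = (-5*log(3) - 2*log(2)) - (-log(32)) = -5*log(3) + 3*log(2).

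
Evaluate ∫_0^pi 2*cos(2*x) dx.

0

An antiderivative is F(x) = sin(2*x).
Then F(pi) - F(0) = (0) - (0) = 0.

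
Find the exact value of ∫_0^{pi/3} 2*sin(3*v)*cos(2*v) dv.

Use the identity sin(3*v)cos(2*v) = [sin(5*v) + sin(v)]/2.
An antiderivative is F(v) = -cos(v) - cos(5*v)/5.
Then F(pi/3) - F(0) = (-3/5) - (-6/5) = 3/5.

3/5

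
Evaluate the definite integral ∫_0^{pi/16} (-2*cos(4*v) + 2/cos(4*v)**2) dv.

An antiderivative is F(v) = -sin(4*v)/2 + tan(4*v)/2.
Then F(pi/16) - F(0) = (1/2 - sqrt(2)/4) - (0) = 1/2 - sqrt(2)/4.

1/2 - sqrt(2)/4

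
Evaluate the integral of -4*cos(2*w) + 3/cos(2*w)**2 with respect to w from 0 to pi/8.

An antiderivative is F(w) = -2*sin(2*w) + 3*tan(2*w)/2.
Then F(pi/8) - F(0) = (3/2 - sqrt(2)) - (0) = 3/2 - sqrt(2).

3/2 - sqrt(2)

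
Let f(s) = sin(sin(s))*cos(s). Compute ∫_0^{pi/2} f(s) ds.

Let u = sin(s), so du = cos(s) ds. When s = 0, u = 0; when s = pi/2, u = 1.
The integral becomes ∫ sin(u) du from 0 to 1, with antiderivative -cos(u).
Back in s: F(s) = -cos(sin(s)).
Then F(pi/2) - F(0) = (-cos(1)) - (-1) = 1 - cos(1).

1 - cos(1)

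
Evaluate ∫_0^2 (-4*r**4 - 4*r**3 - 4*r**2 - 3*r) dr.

By the power rule, an antiderivative is F(r) = -4*r**5/5 - r**4 - 4*r**3/3 - 3*r**2/2.
Then F(2) - F(0) = (-874/15) - (0) = -874/15.

-874/15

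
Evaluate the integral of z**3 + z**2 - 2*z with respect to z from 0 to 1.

By the power rule, an antiderivative is F(z) = z**4/4 + z**3/3 - z**2.
Then F(1) - F(0) = (-5/12) - (0) = -5/12.

-5/12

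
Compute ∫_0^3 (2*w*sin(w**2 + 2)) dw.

cos(2) - cos(11)

Let u = w**2 + 2, so du = 2*w dw. When w = 0, u = 2; when w = 3, u = 11.
The integral becomes ∫ sin(u) du from 2 to 11, with antiderivative -cos(u).
Back in w: F(w) = -cos(w**2 + 2).
Then F(3) - F(0) = (-cos(11)) - (-cos(2)) = cos(2) - cos(11).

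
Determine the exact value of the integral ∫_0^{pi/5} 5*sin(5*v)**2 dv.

Use the identity sin^2(5*v) = (1 - cos(10*v))/2.
An antiderivative is F(v) = 5*v/2 - sin(10*v)/4.
Then F(pi/5) - F(0) = (pi/2) - (0) = pi/2.

pi/2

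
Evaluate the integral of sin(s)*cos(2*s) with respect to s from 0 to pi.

-2/3

Use the identity sin(s)cos(2*s) = [sin(3*s) + sin(-s)]/2.
An antiderivative is F(s) = cos(s)/2 - cos(3*s)/6.
Then F(pi) - F(0) = (-1/3) - (1/3) = -2/3.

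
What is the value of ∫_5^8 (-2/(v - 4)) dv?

An antiderivative is F(v) = -2*log(v - 4).
Then F(8) - F(5) = (-log(16)) - (0) = -log(16).

-log(16)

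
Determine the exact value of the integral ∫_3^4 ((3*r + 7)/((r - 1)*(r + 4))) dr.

log(18/7)

Factor the denominator: r**2 + 3*r - 4 = (r + 4)(r - 1).
Partial fractions: (3*r + 7)/((r - 1)*(r + 4)) = 1/(r + 4) + 2/(r - 1).
An antiderivative is F(r) = 2*log(r - 1) + log(r + 4).
Then F(4) - F(3) = (log(72)) - (log(28)) = log(18/7).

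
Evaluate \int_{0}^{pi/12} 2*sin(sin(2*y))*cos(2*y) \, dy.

1 - cos(1/2)

Let u = sin(2*y), so du = 2*cos(2*y) dy. When y = 0, u = 0; when y = pi/12, u = 1/2.
The integral becomes ∫ sin(u) du from 0 to 1/2, with antiderivative -cos(u).
Back in y: F(y) = -cos(sin(2*y)).
Then F(pi/12) - F(0) = (-cos(1/2)) - (-1) = 1 - cos(1/2).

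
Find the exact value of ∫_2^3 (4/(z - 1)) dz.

log(16)

An antiderivative is F(z) = 4*log(z - 1).
Then F(3) - F(2) = (log(16)) - (0) = log(16).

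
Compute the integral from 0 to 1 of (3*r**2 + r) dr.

3/2

By the power rule, an antiderivative is F(r) = r**3 + r**2/2.
Then F(1) - F(0) = (3/2) - (0) = 3/2.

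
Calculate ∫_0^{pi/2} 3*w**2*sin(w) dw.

Integrate by parts twice (u = w^2, dv = 3*sin(w) dw).
An antiderivative is F(w) = -3*w**2*cos(w) + 6*w*sin(w) + 6*cos(w).
Then F(pi/2) - F(0) = (3*pi) - (6) = -6 + 3*pi.

-6 + 3*pi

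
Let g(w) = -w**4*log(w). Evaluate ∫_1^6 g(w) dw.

311 - 7776*log(6)/5

Integrate by parts once (u = ln w, dv = -w**4 dw).
An antiderivative is F(w) = -w**5*(5*log(w) - 1)/25.
Then F(6) - F(1) = (7776/25 - 7776*log(6)/5) - (1/25) = 311 - 7776*log(6)/5.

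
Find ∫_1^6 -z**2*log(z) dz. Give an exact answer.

-72*log(3) - 72*log(2) + 215/9

Integrate by parts once (u = ln z, dv = -z**2 dz).
An antiderivative is F(z) = -z**3*(3*log(z) - 1)/9.
Then F(6) - F(1) = (-72*log(3) - 72*log(2) + 24) - (1/9) = -72*log(3) - 72*log(2) + 215/9.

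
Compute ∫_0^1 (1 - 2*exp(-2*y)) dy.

exp(-2)

An antiderivative is F(y) = y + exp(-2*y).
Then F(1) - F(0) = (exp(-2) + 1) - (1) = exp(-2).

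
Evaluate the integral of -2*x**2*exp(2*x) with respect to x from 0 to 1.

1/2 - exp(2)/2

Integrate by parts twice (u = x^2, dv = -2*exp(2*x) dx).
An antiderivative is F(x) = (-2*x**2 + 2*x - 1)*exp(2*x)/2.
Then F(1) - F(0) = (-exp(2)/2) - (-1/2) = 1/2 - exp(2)/2.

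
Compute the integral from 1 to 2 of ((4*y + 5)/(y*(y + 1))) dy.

Factor the denominator: y**2 + y = (y + 1)y.
Partial fractions: (4*y + 5)/(y*(y + 1)) = -1/(y + 1) + 5/y.
An antiderivative is F(y) = 5*log(y) - log(y + 1).
Then F(2) - F(1) = (log(32/3)) - (-log(2)) = log(64/3).

log(64/3)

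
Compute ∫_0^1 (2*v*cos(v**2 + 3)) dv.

sin(4) - sin(3)

Let u = v**2 + 3, so du = 2*v dv. When v = 0, u = 3; when v = 1, u = 4.
The integral becomes ∫ cos(u) du from 3 to 4, with antiderivative sin(u).
Back in v: F(v) = sin(v**2 + 3).
Then F(1) - F(0) = (sin(4)) - (sin(3)) = sin(4) - sin(3).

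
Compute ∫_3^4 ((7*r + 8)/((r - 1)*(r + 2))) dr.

Factor the denominator: r**2 + r - 2 = (r + 2)(r - 1).
Partial fractions: (7*r + 8)/((r - 1)*(r + 2)) = 2/(r + 2) + 5/(r - 1).
An antiderivative is F(r) = 5*log(r - 1) + 2*log(r + 2).
Then F(4) - F(3) = (2*log(2) + 7*log(3)) - (2*log(5) + 5*log(2)) = -2*log(5) - 3*log(2) + 7*log(3).

-2*log(5) - 3*log(2) + 7*log(3)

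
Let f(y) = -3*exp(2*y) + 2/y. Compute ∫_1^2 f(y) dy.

An antiderivative is F(y) = -3*exp(2*y)/2 + 2*log(y).
Then F(2) - F(1) = (-3*exp(4)/2 + log(4)) - (-3*exp(2)/2) = -3*exp(4)/2 + log(4) + 3*exp(2)/2.

-3*exp(4)/2 + log(4) + 3*exp(2)/2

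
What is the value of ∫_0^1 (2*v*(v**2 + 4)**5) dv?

Let u = v**2 + 4, so du = 2*v dv. When v = 0, u = 4; when v = 1, u = 5.
The integral becomes ∫ u**5 du from 4 to 5, with antiderivative u**6/6.
Back in v: F(v) = (v**2 + 4)**6/6.
Then F(1) - F(0) = (15625/6) - (2048/3) = 3843/2.

3843/2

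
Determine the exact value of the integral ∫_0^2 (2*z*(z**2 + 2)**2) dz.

208/3

Let u = z**2 + 2, so du = 2*z dz. When z = 0, u = 2; when z = 2, u = 6.
The integral becomes ∫ u**2 du from 2 to 6, with antiderivative u**3/3.
Back in z: F(z) = (z**2 + 2)**3/3.
Then F(2) - F(0) = (72) - (8/3) = 208/3.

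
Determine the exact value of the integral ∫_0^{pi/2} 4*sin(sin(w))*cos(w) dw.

4 - 4*cos(1)

Let u = sin(w), so du = cos(w) dw. When w = 0, u = 0; when w = pi/2, u = 1.
The integral becomes 4·∫ sin(u) du from 0 to 1, with antiderivative -4*cos(u).
Back in w: F(w) = -4*cos(sin(w)).
Then F(pi/2) - F(0) = (-4*cos(1)) - (-4) = 4 - 4*cos(1).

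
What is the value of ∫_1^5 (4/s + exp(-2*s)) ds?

An antiderivative is F(s) = 4*log(s) - exp(-2*s)/2.
Then F(5) - F(1) = (-exp(-10)/2 + 4*log(5)) - (-exp(-2)/2) = (-1 + exp(8) + 8*exp(10)*log(5))*exp(-10)/2.

(-1 + exp(8) + 8*exp(10)*log(5))*exp(-10)/2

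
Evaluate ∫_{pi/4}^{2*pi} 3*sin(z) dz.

An antiderivative is F(z) = -3*cos(z).
Then F(2*pi) - F(pi/4) = (-3) - (-3*sqrt(2)/2) = -3 + 3*sqrt(2)/2.

-3 + 3*sqrt(2)/2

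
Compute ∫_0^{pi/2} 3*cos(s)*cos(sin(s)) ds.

3*sin(1)

Let u = sin(s), so du = cos(s) ds. When s = 0, u = 0; when s = pi/2, u = 1.
The integral becomes 3·∫ cos(u) du from 0 to 1, with antiderivative 3*sin(u).
Back in s: F(s) = 3*sin(sin(s)).
Then F(pi/2) - F(0) = (3*sin(1)) - (0) = 3*sin(1).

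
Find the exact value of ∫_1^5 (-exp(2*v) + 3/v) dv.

An antiderivative is F(v) = -exp(2*v)/2 + 3*log(v).
Then F(5) - F(1) = (-exp(10)/2 + 3*log(5)) - (-exp(2)/2) = -exp(10)/2 + exp(2)/2 + 3*log(5).

-exp(10)/2 + exp(2)/2 + 3*log(5)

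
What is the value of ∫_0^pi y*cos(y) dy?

-2

Integrate by parts once (u = y, dv = cos(y) dy).
An antiderivative is F(y) = y*sin(y) + cos(y).
Then F(pi) - F(0) = (-1) - (1) = -2.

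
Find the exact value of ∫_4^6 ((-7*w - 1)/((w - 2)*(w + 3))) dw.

Factor the denominator: w**2 + w - 6 = (w + 3)(w - 2).
Partial fractions: (-7*w - 1)/((w - 2)*(w + 3)) = -4/(w + 3) - 3/(w - 2).
An antiderivative is F(w) = -3*log(w - 2) - 4*log(w + 3).
Then F(6) - F(4) = (-8*log(3) - 6*log(2)) - (-4*log(7) - 3*log(2)) = -8*log(3) - 3*log(2) + 4*log(7).

-8*log(3) - 3*log(2) + 4*log(7)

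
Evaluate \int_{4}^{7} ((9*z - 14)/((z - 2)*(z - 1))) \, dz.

log(2) + 4*log(5)

Factor the denominator: z**2 - 3*z + 2 = (z - 1)(z - 2).
Partial fractions: (9*z - 14)/((z - 2)*(z - 1)) = 5/(z - 1) + 4/(z - 2).
An antiderivative is F(z) = 4*log(z - 2) + 5*log(z - 1).
Then F(7) - F(4) = (5*log(2) + 5*log(3) + 4*log(5)) - (4*log(2) + 5*log(3)) = log(2) + 4*log(5).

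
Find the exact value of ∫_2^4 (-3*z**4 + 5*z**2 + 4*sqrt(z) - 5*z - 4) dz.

-7778/15 - 16*sqrt(2)/3

By the power rule, an antiderivative is F(z) = -3*z**5/5 + 8*z**(3/2)/3 + 5*z**3/3 - 5*z**2/2 - 4*z.
Then F(4) - F(2) = (-2712/5) - (-358/15 + 16*sqrt(2)/3) = -7778/15 - 16*sqrt(2)/3.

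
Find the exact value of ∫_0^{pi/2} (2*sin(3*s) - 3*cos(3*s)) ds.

5/3

An antiderivative is F(s) = -sin(3*s) - 2*cos(3*s)/3.
Then F(pi/2) - F(0) = (1) - (-2/3) = 5/3.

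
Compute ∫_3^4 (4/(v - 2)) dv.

An antiderivative is F(v) = 4*log(v - 2).
Then F(4) - F(3) = (log(16)) - (0) = log(16).

log(16)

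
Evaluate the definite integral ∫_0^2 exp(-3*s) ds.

-(1 - exp(6))*exp(-6)/3

An antiderivative is F(s) = -exp(-3*s)/3.
Then F(2) - F(0) = (-exp(-6)/3) - (-1/3) = -(1 - exp(6))*exp(-6)/3.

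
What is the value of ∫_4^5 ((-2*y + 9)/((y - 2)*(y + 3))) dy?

-10*log(2) + log(3) + 3*log(7)

Factor the denominator: y**2 + y - 6 = (y + 3)(y - 2).
Partial fractions: (-2*y + 9)/((y - 2)*(y + 3)) = -3/(y + 3) + 1/(y - 2).
An antiderivative is F(y) = log(y - 2) - 3*log(y + 3).
Then F(5) - F(4) = (-9*log(2) + log(3)) - (-3*log(7) + log(2)) = -10*log(2) + log(3) + 3*log(7).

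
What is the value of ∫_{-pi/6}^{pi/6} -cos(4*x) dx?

-sqrt(3)/4

An antiderivative is F(x) = -sin(4*x)/4.
Then F(pi/6) - F(-pi/6) = (-sqrt(3)/8) - (sqrt(3)/8) = -sqrt(3)/4.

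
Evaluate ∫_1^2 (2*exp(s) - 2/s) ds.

-2*exp(1) - 2*log(2) + 2*exp(2)

An antiderivative is F(s) = 2*exp(s) - 2*log(s).
Then F(2) - F(1) = (-2*log(2) + 2*exp(2)) - (2*exp(1)) = -2*exp(1) - 2*log(2) + 2*exp(2).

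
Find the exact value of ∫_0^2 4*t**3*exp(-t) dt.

Integrate by parts 3 times (u = t^3, dv = 4*exp(-t) dt).
An antiderivative is F(t) = (-4*t**3 - 12*t**2 - 24*t - 24)*exp(-t).
Then F(2) - F(0) = (-152*exp(-2)) - (-24) = 24 - 152*exp(-2).

24 - 152*exp(-2)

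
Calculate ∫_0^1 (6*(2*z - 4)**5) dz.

-2016

Let u = 2*z - 4, so du = 2 dz. When z = 0, u = -4; when z = 1, u = -2.
The integral becomes 3·∫ u**5 du from -4 to -2, with antiderivative u**6/2.
Back in z: F(z) = (2*z - 4)**6/2.
Then F(1) - F(0) = (32) - (2048) = -2016.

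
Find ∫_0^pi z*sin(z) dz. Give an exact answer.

pi

Integrate by parts once (u = z, dv = sin(z) dz).
An antiderivative is F(z) = -z*cos(z) + sin(z).
Then F(pi) - F(0) = (pi) - (0) = pi.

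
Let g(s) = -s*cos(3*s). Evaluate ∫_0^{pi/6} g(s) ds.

Integrate by parts once (u = s, dv = -cos(3*s) ds).
An antiderivative is F(s) = -s*sin(3*s)/3 - cos(3*s)/9.
Then F(pi/6) - F(0) = (-pi/18) - (-1/9) = 1/9 - pi/18.

1/9 - pi/18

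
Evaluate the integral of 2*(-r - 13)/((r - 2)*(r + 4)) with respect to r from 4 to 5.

log(3/16)

Factor the denominator: r**2 + 2*r - 8 = (r + 4)(r - 2).
Partial fractions: 2*(-r - 13)/((r - 2)*(r + 4)) = 3/(r + 4) - 5/(r - 2).
An antiderivative is F(r) = -5*log(r - 2) + 3*log(r + 4).
Then F(5) - F(4) = (log(3)) - (log(16)) = log(3/16).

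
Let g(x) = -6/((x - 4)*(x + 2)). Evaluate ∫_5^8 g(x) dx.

Factor the denominator: x**2 - 2*x - 8 = (x + 2)(x - 4).
Partial fractions: -6/((x - 4)*(x + 2)) = 1/(x + 2) - 1/(x - 4).
An antiderivative is F(x) = -log(x - 4) + log(x + 2).
Then F(8) - F(5) = (log(5/2)) - (log(7)) = log(5/14).

log(5/14)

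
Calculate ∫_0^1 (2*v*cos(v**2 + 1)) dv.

Let u = v**2 + 1, so du = 2*v dv. When v = 0, u = 1; when v = 1, u = 2.
The integral becomes ∫ cos(u) du from 1 to 2, with antiderivative sin(u).
Back in v: F(v) = sin(v**2 + 1).
Then F(1) - F(0) = (sin(2)) - (sin(1)) = -sin(1) + sin(2).

-sin(1) + sin(2)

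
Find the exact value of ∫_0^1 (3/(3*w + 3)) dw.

Let u = 3*w + 3, so du = 3 dw. When w = 0, u = 3; when w = 1, u = 6.
The integral becomes ∫ 1/u du from 3 to 6, with antiderivative log(u).
Back in w: F(w) = log(3*w + 3).
Then F(1) - F(0) = (log(6)) - (log(3)) = log(2).

log(2)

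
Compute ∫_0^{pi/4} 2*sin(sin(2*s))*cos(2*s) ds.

1 - cos(1)

Let u = sin(2*s), so du = 2*cos(2*s) ds. When s = 0, u = 0; when s = pi/4, u = 1.
The integral becomes ∫ sin(u) du from 0 to 1, with antiderivative -cos(u).
Back in s: F(s) = -cos(sin(2*s)).
Then F(pi/4) - F(0) = (-cos(1)) - (-1) = 1 - cos(1).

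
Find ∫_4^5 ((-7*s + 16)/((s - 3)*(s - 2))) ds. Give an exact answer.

-log(72)

Factor the denominator: s**2 - 5*s + 6 = (s - 2)(s - 3).
Partial fractions: (-7*s + 16)/((s - 3)*(s - 2)) = -2/(s - 2) - 5/(s - 3).
An antiderivative is F(s) = -5*log(s - 3) - 2*log(s - 2).
Then F(5) - F(4) = (-5*log(2) - 2*log(3)) - (-log(4)) = -log(72).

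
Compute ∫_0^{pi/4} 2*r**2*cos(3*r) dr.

sqrt(2)*(-24*pi - 32 + 9*pi**2)/432

Integrate by parts twice (u = r^2, dv = 2*cos(3*r) dr).
An antiderivative is F(r) = 2*r**2*sin(3*r)/3 + 4*r*cos(3*r)/9 - 4*sin(3*r)/27.
Then F(pi/4) - F(0) = (sqrt(2)*(-24*pi - 32 + 9*pi**2)/432) - (0) = sqrt(2)*(-24*pi - 32 + 9*pi**2)/432.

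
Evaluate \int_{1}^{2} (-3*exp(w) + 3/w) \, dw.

-3*exp(2) + 3*log(2) + 3*exp(1)

An antiderivative is F(w) = -3*exp(w) + 3*log(w).
Then F(2) - F(1) = (-3*exp(2) + 3*log(2)) - (-3*exp(1)) = -3*exp(2) + 3*log(2) + 3*exp(1).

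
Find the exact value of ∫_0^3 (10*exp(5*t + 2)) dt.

-2*(1 - exp(15))*exp(2)

Let u = 5*t + 2, so du = 5 dt. When t = 0, u = 2; when t = 3, u = 17.
The integral becomes 2·∫ exp(u) du from 2 to 17, with antiderivative 2*exp(u).
Back in t: F(t) = 2*exp(5*t + 2).
Then F(3) - F(0) = (2*exp(17)) - (2*exp(2)) = -2*(1 - exp(15))*exp(2).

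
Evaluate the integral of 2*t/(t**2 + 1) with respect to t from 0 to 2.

log(5)

Let u = t**2 + 1, so du = 2*t dt. When t = 0, u = 1; when t = 2, u = 5.
The integral becomes ∫ 1/u du from 1 to 5, with antiderivative log(u).
Back in t: F(t) = log(t**2 + 1).
Then F(2) - F(0) = (log(5)) - (0) = log(5).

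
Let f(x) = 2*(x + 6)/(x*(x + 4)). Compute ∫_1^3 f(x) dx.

Factor the denominator: x**2 + 4*x = (x + 4)x.
Partial fractions: 2*(x + 6)/(x*(x + 4)) = -1/(x + 4) + 3/x.
An antiderivative is F(x) = 3*log(x) - log(x + 4).
Then F(3) - F(1) = (log(27/7)) - (-log(5)) = -log(7) + log(5) + 3*log(3).

-log(7) + log(5) + 3*log(3)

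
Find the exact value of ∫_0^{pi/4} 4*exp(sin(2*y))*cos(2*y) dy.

Let u = sin(2*y), so du = 2*cos(2*y) dy. When y = 0, u = 0; when y = pi/4, u = 1.
The integral becomes 2·∫ exp(u) du from 0 to 1, with antiderivative 2*exp(u).
Back in y: F(y) = 2*exp(sin(2*y)).
Then F(pi/4) - F(0) = (2*E) - (2) = -2 + 2*E.

-2 + 2*E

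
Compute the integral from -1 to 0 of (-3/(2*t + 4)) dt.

-3*log(2)/2

An antiderivative is F(t) = -3*log(2*t + 4)/2.
Then F(0) - F(-1) = (-log(8)) - (-3*log(2)/2) = -3*log(2)/2.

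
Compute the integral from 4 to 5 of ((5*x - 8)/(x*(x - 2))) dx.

Factor the denominator: x**2 - 2*x = x(x - 2).
Partial fractions: (5*x - 8)/(x*(x - 2)) = 4/x + 1/(x - 2).
An antiderivative is F(x) = 4*log(x) + log(x - 2).
Then F(5) - F(4) = (log(3) + 4*log(5)) - (9*log(2)) = -9*log(2) + log(3) + 4*log(5).

-9*log(2) + log(3) + 4*log(5)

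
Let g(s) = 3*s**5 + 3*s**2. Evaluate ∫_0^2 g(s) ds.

40

By the power rule, an antiderivative is F(s) = s**6/2 + s**3.
Then F(2) - F(0) = (40) - (0) = 40.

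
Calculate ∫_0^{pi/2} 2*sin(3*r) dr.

An antiderivative is F(r) = -2*cos(3*r)/3.
Then F(pi/2) - F(0) = (0) - (-2/3) = 2/3.

2/3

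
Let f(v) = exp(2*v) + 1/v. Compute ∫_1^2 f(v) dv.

-exp(2)/2 + log(2) + exp(4)/2

An antiderivative is F(v) = exp(2*v)/2 + log(v).
Then F(2) - F(1) = (log(2) + exp(4)/2) - (exp(2)/2) = -exp(2)/2 + log(2) + exp(4)/2.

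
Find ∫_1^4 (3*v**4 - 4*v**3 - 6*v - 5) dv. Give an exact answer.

By the power rule, an antiderivative is F(v) = 3*v**5/5 - v**4 - 3*v**2 - 5*v.
Then F(4) - F(1) = (1452/5) - (-42/5) = 1494/5.

1494/5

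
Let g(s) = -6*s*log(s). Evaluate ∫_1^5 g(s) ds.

36 - 75*log(5)

Integrate by parts once (u = ln s, dv = -6*s ds).
An antiderivative is F(s) = -3*s**2*(2*log(s) - 1)/2.
Then F(5) - F(1) = (75/2 - 75*log(5)) - (3/2) = 36 - 75*log(5).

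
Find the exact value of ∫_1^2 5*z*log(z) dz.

-15/4 + 10*log(2)

Integrate by parts once (u = ln z, dv = 5*z dz).
An antiderivative is F(z) = 5*z**2*(2*log(z) - 1)/4.
Then F(2) - F(1) = (-5 + 10*log(2)) - (-5/4) = -15/4 + 10*log(2).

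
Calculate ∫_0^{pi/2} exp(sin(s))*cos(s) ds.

Let u = sin(s), so du = cos(s) ds. When s = 0, u = 0; when s = pi/2, u = 1.
The integral becomes ∫ exp(u) du from 0 to 1, with antiderivative exp(u).
Back in s: F(s) = exp(sin(s)).
Then F(pi/2) - F(0) = (E) - (1) = -1 + E.

-1 + E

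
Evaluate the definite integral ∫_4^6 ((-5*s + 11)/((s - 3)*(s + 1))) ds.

Factor the denominator: s**2 - 2*s - 3 = (s + 1)(s - 3).
Partial fractions: (-5*s + 11)/((s - 3)*(s + 1)) = -4/(s + 1) - 1/(s - 3).
An antiderivative is F(s) = -log(s - 3) - 4*log(s + 1).
Then F(6) - F(4) = (-4*log(7) - log(3)) - (-4*log(5)) = -4*log(7) - log(3) + 4*log(5).

-4*log(7) - log(3) + 4*log(5)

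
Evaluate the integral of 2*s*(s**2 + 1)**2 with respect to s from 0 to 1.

7/3

Let u = s**2 + 1, so du = 2*s ds. When s = 0, u = 1; when s = 1, u = 2.
The integral becomes ∫ u**2 du from 1 to 2, with antiderivative u**3/3.
Back in s: F(s) = (s**2 + 1)**3/3.
Then F(1) - F(0) = (8/3) - (1/3) = 7/3.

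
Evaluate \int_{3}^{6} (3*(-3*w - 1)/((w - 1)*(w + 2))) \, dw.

-11*log(2) + log(5)

Factor the denominator: w**2 + w - 2 = (w + 2)(w - 1).
Partial fractions: 3*(-3*w - 1)/((w - 1)*(w + 2)) = -5/(w + 2) - 4/(w - 1).
An antiderivative is F(w) = -4*log(w - 1) - 5*log(w + 2).
Then F(6) - F(3) = (-15*log(2) - 4*log(5)) - (-5*log(5) - 4*log(2)) = -11*log(2) + log(5).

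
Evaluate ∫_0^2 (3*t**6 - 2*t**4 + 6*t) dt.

By the power rule, an antiderivative is F(t) = 3*t**7/7 - 2*t**5/5 + 3*t**2.
Then F(2) - F(0) = (1892/35) - (0) = 1892/35.

1892/35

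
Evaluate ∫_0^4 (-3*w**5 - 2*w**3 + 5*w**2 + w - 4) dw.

By the power rule, an antiderivative is F(w) = -w**6/2 - w**4/2 + 5*w**3/3 + w**2/2 - 4*w.
Then F(4) - F(0) = (-6232/3) - (0) = -6232/3.

-6232/3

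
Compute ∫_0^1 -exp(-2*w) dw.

(1 - exp(2))*exp(-2)/2

An antiderivative is F(w) = exp(-2*w)/2.
Then F(1) - F(0) = (exp(-2)/2) - (1/2) = (1 - exp(2))*exp(-2)/2.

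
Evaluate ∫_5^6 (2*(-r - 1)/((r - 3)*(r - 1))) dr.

log(25/81)

Factor the denominator: r**2 - 4*r + 3 = (r - 1)(r - 3).
Partial fractions: 2*(-r - 1)/((r - 3)*(r - 1)) = 2/(r - 1) - 4/(r - 3).
An antiderivative is F(r) = -4*log(r - 3) + 2*log(r - 1).
Then F(6) - F(5) = (log(25/81)) - (0) = log(25/81).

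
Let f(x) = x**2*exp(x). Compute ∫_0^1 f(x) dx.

Integrate by parts twice (u = x^2, dv = exp(x) dx).
An antiderivative is F(x) = (x**2 - 2*x + 2)*exp(x).
Then F(1) - F(0) = (E) - (2) = -2 + E.

-2 + E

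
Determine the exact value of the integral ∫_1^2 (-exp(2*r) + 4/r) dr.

-exp(4)/2 + log(16) + exp(2)/2

An antiderivative is F(r) = -exp(2*r)/2 + 4*log(r).
Then F(2) - F(1) = (-exp(4)/2 + log(16)) - (-exp(2)/2) = -exp(4)/2 + log(16) + exp(2)/2.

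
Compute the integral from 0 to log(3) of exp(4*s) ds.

20

Let u = exp(s), so du = exp(s) ds. When s = 0, u = 1; when s = log(3), u = 3.
The integral becomes ∫ u**3 du from 1 to 3, with antiderivative u**4/4.
Back in s: F(s) = exp(4*s)/4.
Then F(log(3)) - F(0) = (81/4) - (1/4) = 20.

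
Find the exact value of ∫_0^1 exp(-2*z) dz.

An antiderivative is F(z) = -exp(-2*z)/2.
Then F(1) - F(0) = (-exp(-2)/2) - (-1/2) = -(1 - exp(2))*exp(-2)/2.

-(1 - exp(2))*exp(-2)/2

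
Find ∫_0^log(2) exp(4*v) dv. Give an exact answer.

Let u = exp(v), so du = exp(v) dv. When v = 0, u = 1; when v = log(2), u = 2.
The integral becomes ∫ u**3 du from 1 to 2, with antiderivative u**4/4.
Back in v: F(v) = exp(4*v)/4.
Then F(log(2)) - F(0) = (4) - (1/4) = 15/4.

15/4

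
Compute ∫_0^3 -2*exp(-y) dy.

-2 + 2*exp(-3)

An antiderivative is F(y) = 2*exp(-y).
Then F(3) - F(0) = (2*exp(-3)) - (2) = -2 + 2*exp(-3).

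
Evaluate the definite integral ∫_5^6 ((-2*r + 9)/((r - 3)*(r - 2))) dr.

-13*log(2) + 8*log(3)

Factor the denominator: r**2 - 5*r + 6 = (r - 2)(r - 3).
Partial fractions: (-2*r + 9)/((r - 3)*(r - 2)) = -5/(r - 2) + 3/(r - 3).
An antiderivative is F(r) = 3*log(r - 3) - 5*log(r - 2).
Then F(6) - F(5) = (-10*log(2) + 3*log(3)) - (-5*log(3) + 3*log(2)) = -13*log(2) + 8*log(3).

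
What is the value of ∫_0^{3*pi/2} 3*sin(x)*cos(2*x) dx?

-1

Use the identity sin(x)cos(2*x) = [sin(3*x) + sin(-x)]/2.
An antiderivative is F(x) = 3*cos(x)/2 - cos(3*x)/2.
Then F(3*pi/2) - F(0) = (0) - (1) = -1.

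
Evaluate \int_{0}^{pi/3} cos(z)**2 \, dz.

Use the identity cos^2(z) = (1 + cos(2*z))/2.
An antiderivative is F(z) = z/2 + sin(2*z)/4.
Then F(pi/3) - F(0) = (sqrt(3)/8 + pi/6) - (0) = sqrt(3)/8 + pi/6.

sqrt(3)/8 + pi/6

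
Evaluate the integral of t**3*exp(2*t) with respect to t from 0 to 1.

3/8 + exp(2)/8

Integrate by parts 3 times (u = t^3, dv = exp(2*t) dt).
An antiderivative is F(t) = (4*t**3 - 6*t**2 + 6*t - 3)*exp(2*t)/8.
Then F(1) - F(0) = (exp(2)/8) - (-3/8) = 3/8 + exp(2)/8.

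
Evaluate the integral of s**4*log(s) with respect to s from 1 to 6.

Integrate by parts once (u = ln s, dv = s**4 ds).
An antiderivative is F(s) = s**5*(5*log(s) - 1)/25.
Then F(6) - F(1) = (-7776/25 + 7776*log(6)/5) - (-1/25) = -311 + 7776*log(6)/5.

-311 + 7776*log(6)/5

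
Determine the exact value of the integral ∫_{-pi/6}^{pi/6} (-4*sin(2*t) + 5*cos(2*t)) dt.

An antiderivative is F(t) = 5*sin(2*t)/2 + 2*cos(2*t).
Then F(pi/6) - F(-pi/6) = (1 + 5*sqrt(3)/4) - (1 - 5*sqrt(3)/4) = 5*sqrt(3)/2.

5*sqrt(3)/2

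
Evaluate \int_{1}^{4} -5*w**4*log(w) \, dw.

1023/5 - 2048*log(2)

Integrate by parts once (u = ln w, dv = -5*w**4 dw).
An antiderivative is F(w) = -w**5*(5*log(w) - 1)/5.
Then F(4) - F(1) = (1024/5 - 2048*log(2)) - (1/5) = 1023/5 - 2048*log(2).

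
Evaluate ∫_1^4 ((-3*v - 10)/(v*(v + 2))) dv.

-8*log(2)

Factor the denominator: v**2 + 2*v = (v + 2)v.
Partial fractions: (-3*v - 10)/(v*(v + 2)) = 2/(v + 2) - 5/v.
An antiderivative is F(v) = -5*log(v) + 2*log(v + 2).
Then F(4) - F(1) = (-8*log(2) + 2*log(3)) - (log(9)) = -8*log(2).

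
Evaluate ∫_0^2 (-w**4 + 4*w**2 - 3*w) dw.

-26/15

By the power rule, an antiderivative is F(w) = -w**5/5 + 4*w**3/3 - 3*w**2/2.
Then F(2) - F(0) = (-26/15) - (0) = -26/15.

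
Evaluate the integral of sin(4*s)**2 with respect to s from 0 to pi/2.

Use the identity sin^2(4*s) = (1 - cos(8*s))/2.
An antiderivative is F(s) = s/2 - sin(8*s)/16.
Then F(pi/2) - F(0) = (pi/4) - (0) = pi/4.

pi/4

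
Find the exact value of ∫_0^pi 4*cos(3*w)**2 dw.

2*pi

Use the identity cos^2(3*w) = (1 + cos(6*w))/2.
An antiderivative is F(w) = 2*w + sin(6*w)/3.
Then F(pi) - F(0) = (2*pi) - (0) = 2*pi.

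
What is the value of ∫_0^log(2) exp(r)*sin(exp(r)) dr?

Let u = exp(r), so du = exp(r) dr. When r = 0, u = 1; when r = log(2), u = 2.
The integral becomes ∫ sin(u) du from 1 to 2, with antiderivative -cos(u).
Back in r: F(r) = -cos(exp(r)).
Then F(log(2)) - F(0) = (-cos(2)) - (-cos(1)) = -cos(2) + cos(1).

-cos(2) + cos(1)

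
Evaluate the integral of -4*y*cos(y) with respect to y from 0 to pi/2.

Integrate by parts once (u = y, dv = -4*cos(y) dy).
An antiderivative is F(y) = -4*y*sin(y) - 4*cos(y).
Then F(pi/2) - F(0) = (-2*pi) - (-4) = 4 - 2*pi.

4 - 2*pi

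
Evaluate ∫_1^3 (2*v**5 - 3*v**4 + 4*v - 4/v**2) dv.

By the power rule, an antiderivative is F(v) = v**6/3 - 3*v**5/5 + 2*v**2 + 4/v.
Then F(3) - F(1) = (1748/15) - (86/15) = 554/5.

554/5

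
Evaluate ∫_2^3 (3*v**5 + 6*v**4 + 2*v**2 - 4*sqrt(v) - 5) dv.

By the power rule, an antiderivative is F(v) = v**6/2 + 6*v**5/5 - 8*v**(3/2)/3 + 2*v**3/3 - 5*v.
Then F(3) - F(2) = (6591/10 - 8*sqrt(3)) - (986/15 - 16*sqrt(2)/3) = -8*sqrt(3) + 16*sqrt(2)/3 + 17801/30.

-8*sqrt(3) + 16*sqrt(2)/3 + 17801/30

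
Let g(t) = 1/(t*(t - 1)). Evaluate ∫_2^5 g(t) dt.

Factor the denominator: t**2 - t = t(t - 1).
Partial fractions: 1/(t*(t - 1)) = -1/t + 1/(t - 1).
An antiderivative is F(t) = -log(t) + log(t - 1).
Then F(5) - F(2) = (log(4/5)) - (-log(2)) = log(8/5).

log(8/5)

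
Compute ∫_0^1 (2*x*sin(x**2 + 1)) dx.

Let u = x**2 + 1, so du = 2*x dx. When x = 0, u = 1; when x = 1, u = 2.
The integral becomes ∫ sin(u) du from 1 to 2, with antiderivative -cos(u).
Back in x: F(x) = -cos(x**2 + 1).
Then F(1) - F(0) = (-cos(2)) - (-cos(1)) = -cos(2) + cos(1).

-cos(2) + cos(1)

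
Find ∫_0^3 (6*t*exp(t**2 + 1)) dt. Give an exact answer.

Let u = t**2 + 1, so du = 2*t dt. When t = 0, u = 1; when t = 3, u = 10.
The integral becomes 3·∫ exp(u) du from 1 to 10, with antiderivative 3*exp(u).
Back in t: F(t) = 3*exp(t**2 + 1).
Then F(3) - F(0) = (3*exp(10)) - (3*exp(1)) = -3*exp(1)*(1 - exp(9)).

-3*exp(1)*(1 - exp(9))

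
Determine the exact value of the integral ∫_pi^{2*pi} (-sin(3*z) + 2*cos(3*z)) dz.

2/3

An antiderivative is F(z) = 2*sin(3*z)/3 + cos(3*z)/3.
Then F(2*pi) - F(pi) = (1/3) - (-1/3) = 2/3.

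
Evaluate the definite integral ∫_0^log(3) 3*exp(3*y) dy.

Let u = exp(y), so du = exp(y) dy. When y = 0, u = 1; when y = log(3), u = 3.
The integral becomes 3·∫ u**2 du from 1 to 3, with antiderivative u**3.
Back in y: F(y) = exp(3*y).
Then F(log(3)) - F(0) = (27) - (1) = 26.

26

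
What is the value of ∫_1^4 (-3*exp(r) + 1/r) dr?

An antiderivative is F(r) = -3*exp(r) + log(r).
Then F(4) - F(1) = (-3*exp(4) + log(4)) - (-3*exp(1)) = -3*exp(4) + log(4) + 3*exp(1).

-3*exp(4) + log(4) + 3*exp(1)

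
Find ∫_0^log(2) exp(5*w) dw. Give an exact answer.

Let u = exp(w), so du = exp(w) dw. When w = 0, u = 1; when w = log(2), u = 2.
The integral becomes ∫ u**4 du from 1 to 2, with antiderivative u**5/5.
Back in w: F(w) = exp(5*w)/5.
Then F(log(2)) - F(0) = (32/5) - (1/5) = 31/5.

31/5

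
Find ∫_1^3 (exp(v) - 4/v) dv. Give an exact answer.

-log(81) - exp(1) + exp(3)

An antiderivative is F(v) = exp(v) - 4*log(v).
Then F(3) - F(1) = (-log(81) + exp(3)) - (exp(1)) = -log(81) - exp(1) + exp(3).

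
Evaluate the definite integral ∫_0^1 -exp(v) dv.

An antiderivative is F(v) = -exp(v).
Then F(1) - F(0) = (-E) - (-1) = 1 - E.

1 - E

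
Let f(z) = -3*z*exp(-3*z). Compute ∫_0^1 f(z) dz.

Integrate by parts once (u = z, dv = -3*exp(-3*z) dz).
An antiderivative is F(z) = (3*z + 1)*exp(-3*z)/3.
Then F(1) - F(0) = (4*exp(-3)/3) - (1/3) = (4 - exp(3))*exp(-3)/3.

(4 - exp(3))*exp(-3)/3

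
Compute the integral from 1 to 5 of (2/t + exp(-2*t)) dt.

(-1 + exp(8) + 4*exp(10)*log(5))*exp(-10)/2

An antiderivative is F(t) = 2*log(t) - exp(-2*t)/2.
Then F(5) - F(1) = (-exp(-10)/2 + 2*log(5)) - (-exp(-2)/2) = (-1 + exp(8) + 4*exp(10)*log(5))*exp(-10)/2.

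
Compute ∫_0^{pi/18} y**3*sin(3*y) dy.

-1/27 - sqrt(3)*pi**3/34992 + pi**2/1944 + sqrt(3)*pi/162

Integrate by parts 3 times (u = y^3, dv = sin(3*y) dy).
An antiderivative is F(y) = -y**3*cos(3*y)/3 + y**2*sin(3*y)/3 + 2*y*cos(3*y)/9 - 2*sin(3*y)/27.
Then F(pi/18) - F(0) = (-1/27 - sqrt(3)*pi**3/34992 + pi**2/1944 + sqrt(3)*pi/162) - (0) = -1/27 - sqrt(3)*pi**3/34992 + pi**2/1944 + sqrt(3)*pi/162.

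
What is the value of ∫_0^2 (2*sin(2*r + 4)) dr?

cos(4) - cos(8)

Let u = 2*r + 4, so du = 2 dr. When r = 0, u = 4; when r = 2, u = 8.
The integral becomes ∫ sin(u) du from 4 to 8, with antiderivative -cos(u).
Back in r: F(r) = -cos(2*r + 4).
Then F(2) - F(0) = (-cos(8)) - (-cos(4)) = cos(4) - cos(8).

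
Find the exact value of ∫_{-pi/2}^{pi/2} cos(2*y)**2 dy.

pi/2

Use the identity cos^2(2*y) = (1 + cos(4*y))/2.
An antiderivative is F(y) = y/2 + sin(4*y)/8.
Then F(pi/2) - F(-pi/2) = (pi/4) - (-pi/4) = pi/2.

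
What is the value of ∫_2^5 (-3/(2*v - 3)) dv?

-3*log(7)/2

An antiderivative is F(v) = -3*log(2*v - 3)/2.
Then F(5) - F(2) = (-3*log(7)/2) - (0) = -3*log(7)/2.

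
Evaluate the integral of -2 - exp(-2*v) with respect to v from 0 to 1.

-5/2 + exp(-2)/2

An antiderivative is F(v) = -2*v + exp(-2*v)/2.
Then F(1) - F(0) = (-2 + exp(-2)/2) - (1/2) = -5/2 + exp(-2)/2.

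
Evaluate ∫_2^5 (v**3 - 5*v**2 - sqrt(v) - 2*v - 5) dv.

By the power rule, an antiderivative is F(v) = v**4/4 - 2*v**(3/2)/3 - 5*v**3/3 - v**2 - 5*v.
Then F(5) - F(2) = (-1225/12 - 10*sqrt(5)/3) - (-70/3 - 4*sqrt(2)/3) = -315/4 - 10*sqrt(5)/3 + 4*sqrt(2)/3.

-315/4 - 10*sqrt(5)/3 + 4*sqrt(2)/3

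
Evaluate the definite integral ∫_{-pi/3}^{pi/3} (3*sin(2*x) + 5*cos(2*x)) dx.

5*sqrt(3)/2

An antiderivative is F(x) = 5*sin(2*x)/2 - 3*cos(2*x)/2.
Then F(pi/3) - F(-pi/3) = (3/4 + 5*sqrt(3)/4) - (3/4 - 5*sqrt(3)/4) = 5*sqrt(3)/2.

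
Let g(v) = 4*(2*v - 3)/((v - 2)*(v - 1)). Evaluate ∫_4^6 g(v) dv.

Factor the denominator: v**2 - 3*v + 2 = (v - 1)(v - 2).
Partial fractions: 4*(2*v - 3)/((v - 2)*(v - 1)) = 4/(v - 1) + 4/(v - 2).
An antiderivative is F(v) = 4*log(v - 2) + 4*log(v - 1).
Then F(6) - F(4) = (8*log(2) + 4*log(5)) - (4*log(2) + 4*log(3)) = -4*log(3) + 4*log(2) + 4*log(5).

-4*log(3) + 4*log(2) + 4*log(5)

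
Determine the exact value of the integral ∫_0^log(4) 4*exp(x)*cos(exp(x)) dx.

-4*sin(1) + 4*sin(4)

Let u = exp(x), so du = exp(x) dx. When x = 0, u = 1; when x = log(4), u = 4.
The integral becomes 4·∫ cos(u) du from 1 to 4, with antiderivative 4*sin(u).
Back in x: F(x) = 4*sin(exp(x)).
Then F(log(4)) - F(0) = (4*sin(4)) - (4*sin(1)) = -4*sin(1) + 4*sin(4).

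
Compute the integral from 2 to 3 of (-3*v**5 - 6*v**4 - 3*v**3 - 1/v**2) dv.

-38077/60

By the power rule, an antiderivative is F(v) = -v**6/2 - 6*v**5/5 - 3*v**4/4 + 1/v.
Then F(3) - F(2) = (-42991/60) - (-819/10) = -38077/60.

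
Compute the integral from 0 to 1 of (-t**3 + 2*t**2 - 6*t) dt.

-31/12

By the power rule, an antiderivative is F(t) = -t**4/4 + 2*t**3/3 - 3*t**2.
Then F(1) - F(0) = (-31/12) - (0) = -31/12.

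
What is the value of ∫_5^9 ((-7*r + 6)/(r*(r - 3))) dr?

Factor the denominator: r**2 - 3*r = r(r - 3).
Partial fractions: (-7*r + 6)/(r*(r - 3)) = -2/r - 5/(r - 3).
An antiderivative is F(r) = -2*log(r) - 5*log(r - 3).
Then F(9) - F(5) = (-9*log(3) - 5*log(2)) - (-5*log(2) - 2*log(5)) = -9*log(3) + 2*log(5).

-9*log(3) + 2*log(5)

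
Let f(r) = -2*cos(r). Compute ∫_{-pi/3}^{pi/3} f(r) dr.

-2*sqrt(3)

An antiderivative is F(r) = -2*sin(r).
Then F(pi/3) - F(-pi/3) = (-sqrt(3)) - (sqrt(3)) = -2*sqrt(3).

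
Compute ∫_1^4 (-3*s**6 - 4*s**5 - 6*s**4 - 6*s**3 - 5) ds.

By the power rule, an antiderivative is F(s) = -3*s**7/7 - 2*s**6/3 - 6*s**5/5 - 3*s**4/2 - 5*s.
Then F(4) - F(1) = (-1195444/105) - (-1847/210) = -796347/70.

-796347/70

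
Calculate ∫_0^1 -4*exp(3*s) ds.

4/3 - 4*exp(3)/3

An antiderivative is F(s) = -4*exp(3*s)/3.
Then F(1) - F(0) = (-4*exp(3)/3) - (-4/3) = 4/3 - 4*exp(3)/3.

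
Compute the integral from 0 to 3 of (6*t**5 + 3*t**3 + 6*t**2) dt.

By the power rule, an antiderivative is F(t) = t**6 + 3*t**4/4 + 2*t**3.
Then F(3) - F(0) = (3375/4) - (0) = 3375/4.

3375/4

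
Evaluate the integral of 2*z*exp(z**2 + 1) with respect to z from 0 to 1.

Let u = z**2 + 1, so du = 2*z dz. When z = 0, u = 1; when z = 1, u = 2.
The integral becomes ∫ exp(u) du from 1 to 2, with antiderivative exp(u).
Back in z: F(z) = exp(z**2 + 1).
Then F(1) - F(0) = (exp(2)) - (exp(1)) = -exp(1) + exp(2).

-exp(1) + exp(2)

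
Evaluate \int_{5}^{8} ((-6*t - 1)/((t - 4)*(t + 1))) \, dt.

-9*log(2) - log(3)

Factor the denominator: t**2 - 3*t - 4 = (t + 1)(t - 4).
Partial fractions: (-6*t - 1)/((t - 4)*(t + 1)) = -1/(t + 1) - 5/(t - 4).
An antiderivative is F(t) = -5*log(t - 4) - log(t + 1).
Then F(8) - F(5) = (-10*log(2) - 2*log(3)) - (-log(6)) = -9*log(2) - log(3).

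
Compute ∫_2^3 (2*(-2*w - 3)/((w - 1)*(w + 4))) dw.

log(9/49)

Factor the denominator: w**2 + 3*w - 4 = (w + 4)(w - 1).
Partial fractions: 2*(-2*w - 3)/((w - 1)*(w + 4)) = -2/(w + 4) - 2/(w - 1).
An antiderivative is F(w) = -2*log(w - 1) - 2*log(w + 4).
Then F(3) - F(2) = (-2*log(7) - 2*log(2)) - (-log(36)) = log(9/49).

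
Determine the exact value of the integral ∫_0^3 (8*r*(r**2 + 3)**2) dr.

2268

Let u = r**2 + 3, so du = 2*r dr. When r = 0, u = 3; when r = 3, u = 12.
The integral becomes 4·∫ u**2 du from 3 to 12, with antiderivative 4*u**3/3.
Back in r: F(r) = 4*(r**2 + 3)**3/3.
Then F(3) - F(0) = (2304) - (36) = 2268.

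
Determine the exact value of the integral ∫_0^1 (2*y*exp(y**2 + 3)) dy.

Let u = y**2 + 3, so du = 2*y dy. When y = 0, u = 3; when y = 1, u = 4.
The integral becomes ∫ exp(u) du from 3 to 4, with antiderivative exp(u).
Back in y: F(y) = exp(y**2 + 3).
Then F(1) - F(0) = (exp(4)) - (exp(3)) = -exp(3) + exp(4).

-exp(3) + exp(4)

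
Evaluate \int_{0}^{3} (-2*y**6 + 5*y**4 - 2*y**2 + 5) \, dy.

-2694/7

By the power rule, an antiderivative is F(y) = -2*y**7/7 + y**5 - 2*y**3/3 + 5*y.
Then F(3) - F(0) = (-2694/7) - (0) = -2694/7.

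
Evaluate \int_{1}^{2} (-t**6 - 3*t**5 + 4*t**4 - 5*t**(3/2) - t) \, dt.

-852/35 - 8*sqrt(2)

By the power rule, an antiderivative is F(t) = -t**7/7 - t**6/2 - 2*t**(5/2) + 4*t**5/5 - t**2/2.
Then F(2) - F(1) = (-934/35 - 8*sqrt(2)) - (-82/35) = -852/35 - 8*sqrt(2).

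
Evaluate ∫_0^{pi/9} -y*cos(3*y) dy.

Integrate by parts once (u = y, dv = -cos(3*y) dy).
An antiderivative is F(y) = -y*sin(3*y)/3 - cos(3*y)/9.
Then F(pi/9) - F(0) = (-sqrt(3)*pi/54 - 1/18) - (-1/9) = -sqrt(3)*pi/54 + 1/18.

-sqrt(3)*pi/54 + 1/18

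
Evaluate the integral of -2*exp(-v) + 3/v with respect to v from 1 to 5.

-2*exp(-1) + 2*exp(-5) + 3*log(5)

An antiderivative is F(v) = 3*log(v) + 2*exp(-v).
Then F(5) - F(1) = (2*exp(-5) + 3*log(5)) - (2*exp(-1)) = -2*exp(-1) + 2*exp(-5) + 3*log(5).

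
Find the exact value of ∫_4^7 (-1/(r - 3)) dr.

An antiderivative is F(r) = -log(r - 3).
Then F(7) - F(4) = (-log(4)) - (0) = -log(4).

-log(4)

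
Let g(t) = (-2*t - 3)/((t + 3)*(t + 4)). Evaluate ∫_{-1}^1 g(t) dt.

-5*log(5) + 3*log(2) + 5*log(3)

Factor the denominator: t**2 + 7*t + 12 = (t + 4)(t + 3).
Partial fractions: (-2*t - 3)/((t + 3)*(t + 4)) = -5/(t + 4) + 3/(t + 3).
An antiderivative is F(t) = 3*log(t + 3) - 5*log(t + 4).
Then F(1) - F(-1) = (-5*log(5) + 6*log(2)) - (-5*log(3) + 3*log(2)) = -5*log(5) + 3*log(2) + 5*log(3).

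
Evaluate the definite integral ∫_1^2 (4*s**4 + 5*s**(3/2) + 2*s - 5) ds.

8*sqrt(2) + 104/5

By the power rule, an antiderivative is F(s) = 2*s**(5/2) + 4*s**5/5 + s**2 - 5*s.
Then F(2) - F(1) = (8*sqrt(2) + 98/5) - (-6/5) = 8*sqrt(2) + 104/5.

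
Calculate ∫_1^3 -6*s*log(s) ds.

Integrate by parts once (u = ln s, dv = -6*s ds).
An antiderivative is F(s) = -3*s**2*(2*log(s) - 1)/2.
Then F(3) - F(1) = (27/2 - 27*log(3)) - (3/2) = 12 - 27*log(3).

12 - 27*log(3)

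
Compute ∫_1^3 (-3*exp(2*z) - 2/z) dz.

An antiderivative is F(z) = -3*exp(2*z)/2 - 2*log(z).
Then F(3) - F(1) = (-3*exp(6)/2 - log(9)) - (-3*exp(2)/2) = -3*exp(6)/2 - log(9) + 3*exp(2)/2.

-3*exp(6)/2 - log(9) + 3*exp(2)/2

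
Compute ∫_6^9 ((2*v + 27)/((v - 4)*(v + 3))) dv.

-11*log(2) + 3*log(3) + 5*log(5)

Factor the denominator: v**2 - v - 12 = (v + 3)(v - 4).
Partial fractions: (2*v + 27)/((v - 4)*(v + 3)) = -3/(v + 3) + 5/(v - 4).
An antiderivative is F(v) = 5*log(v - 4) - 3*log(v + 3).
Then F(9) - F(6) = (-6*log(2) - 3*log(3) + 5*log(5)) - (-6*log(3) + 5*log(2)) = -11*log(2) + 3*log(3) + 5*log(5).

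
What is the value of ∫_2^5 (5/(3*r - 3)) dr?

An antiderivative is F(r) = 5*log(3*r - 3)/3.
Then F(5) - F(2) = (5*log(12)/3) - (5*log(3)/3) = 10*log(2)/3.

10*log(2)/3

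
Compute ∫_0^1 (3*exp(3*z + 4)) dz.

-exp(4) + exp(7)

Let u = 3*z + 4, so du = 3 dz. When z = 0, u = 4; when z = 1, u = 7.
The integral becomes ∫ exp(u) du from 4 to 7, with antiderivative exp(u).
Back in z: F(z) = exp(3*z + 4).
Then F(1) - F(0) = (exp(7)) - (exp(4)) = -exp(4) + exp(7).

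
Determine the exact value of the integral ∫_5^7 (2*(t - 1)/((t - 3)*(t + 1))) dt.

log(8/3)

Factor the denominator: t**2 - 2*t - 3 = (t + 1)(t - 3).
Partial fractions: 2*(t - 1)/((t - 3)*(t + 1)) = 1/(t + 1) + 1/(t - 3).
An antiderivative is F(t) = log(t - 3) + log(t + 1).
Then F(7) - F(5) = (log(32)) - (log(12)) = log(8/3).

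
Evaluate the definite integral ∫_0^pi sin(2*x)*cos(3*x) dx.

Use the identity sin(2*x)cos(3*x) = [sin(5*x) + sin(-x)]/2.
An antiderivative is F(x) = cos(x)/2 - cos(5*x)/10.
Then F(pi) - F(0) = (-2/5) - (2/5) = -4/5.

-4/5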